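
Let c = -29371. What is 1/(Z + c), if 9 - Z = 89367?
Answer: -1/118729 ≈ -8.4225e-6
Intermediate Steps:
Z = -89358 (Z = 9 - 1*89367 = 9 - 89367 = -89358)
1/(Z + c) = 1/(-89358 - 29371) = 1/(-118729) = -1/118729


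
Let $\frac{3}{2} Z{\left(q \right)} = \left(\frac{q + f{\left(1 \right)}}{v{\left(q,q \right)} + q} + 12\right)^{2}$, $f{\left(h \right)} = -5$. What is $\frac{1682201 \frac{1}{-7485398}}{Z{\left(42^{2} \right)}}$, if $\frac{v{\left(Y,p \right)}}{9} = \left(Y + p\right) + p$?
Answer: $- \frac{3077884896262848}{1322618395811397931} \approx -0.0023271$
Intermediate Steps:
$v{\left(Y,p \right)} = 9 Y + 18 p$ ($v{\left(Y,p \right)} = 9 \left(\left(Y + p\right) + p\right) = 9 \left(Y + 2 p\right) = 9 Y + 18 p$)
$Z{\left(q \right)} = \frac{2 \left(12 + \frac{-5 + q}{28 q}\right)^{2}}{3}$ ($Z{\left(q \right)} = \frac{2 \left(\frac{q - 5}{\left(9 q + 18 q\right) + q} + 12\right)^{2}}{3} = \frac{2 \left(\frac{-5 + q}{27 q + q} + 12\right)^{2}}{3} = \frac{2 \left(\frac{-5 + q}{28 q} + 12\right)^{2}}{3} = \frac{2 \left(12 + \frac{-5 + q}{28 q}\right)^{2}}{3}$)
$\frac{1682201 \frac{1}{-7485398}}{Z{\left(42^{2} \right)}} = \frac{1682201 \frac{1}{-7485398}}{\frac{1}{1176} \cdot \frac{1}{3111696} \left(-5 + 337 \cdot 42^{2}\right)^{2}} = \frac{1682201 \left(- \frac{1}{7485398}\right)}{\frac{1}{1176} \cdot \frac{1}{3111696} \left(-5 + 337 \cdot 1764\right)^{2}} = - \frac{1682201}{7485398 \cdot \frac{1}{1176} \cdot \frac{1}{3111696} \left(-5 + 594468\right)^{2}} = - \frac{1682201}{7485398 \cdot \frac{1}{1176} \cdot \frac{1}{3111696} \cdot 594463^{2}} = - \frac{1682201}{7485398 \cdot \frac{1}{1176} \cdot \frac{1}{3111696} \cdot 353386258369} = - \frac{1682201}{7485398 \cdot \frac{353386258369}{3659354496}} = \left(- \frac{1682201}{7485398}\right) \frac{3659354496}{353386258369} = - \frac{3077884896262848}{1322618395811397931}$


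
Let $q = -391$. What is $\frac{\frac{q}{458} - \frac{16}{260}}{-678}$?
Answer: $\frac{27247}{20184060} \approx 0.0013499$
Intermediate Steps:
$\frac{\frac{q}{458} - \frac{16}{260}}{-678} = \frac{- \frac{391}{458} - \frac{16}{260}}{-678} = \left(\left(-391\right) \frac{1}{458} - \frac{4}{65}\right) \left(- \frac{1}{678}\right) = \left(- \frac{391}{458} - \frac{4}{65}\right) \left(- \frac{1}{678}\right) = \left(- \frac{27247}{29770}\right) \left(- \frac{1}{678}\right) = \frac{27247}{20184060}$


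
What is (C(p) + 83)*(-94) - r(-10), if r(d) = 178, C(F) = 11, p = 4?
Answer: -9014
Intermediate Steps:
(C(p) + 83)*(-94) - r(-10) = (11 + 83)*(-94) - 1*178 = 94*(-94) - 178 = -8836 - 178 = -9014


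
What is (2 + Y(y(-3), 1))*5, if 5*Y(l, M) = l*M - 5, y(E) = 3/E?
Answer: 4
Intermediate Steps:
Y(l, M) = -1 + M*l/5 (Y(l, M) = (l*M - 5)/5 = (M*l - 5)/5 = (-5 + M*l)/5 = -1 + M*l/5)
(2 + Y(y(-3), 1))*5 = (2 + (-1 + (1/5)*1*(3/(-3))))*5 = (2 + (-1 + (1/5)*1*(3*(-1/3))))*5 = (2 + (-1 + (1/5)*1*(-1)))*5 = (2 + (-1 - 1/5))*5 = (2 - 6/5)*5 = (4/5)*5 = 4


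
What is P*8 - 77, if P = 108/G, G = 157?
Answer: -11225/157 ≈ -71.497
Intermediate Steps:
P = 108/157 ≈ 0.68790
P*8 - 77 = (108/157)*8 - 77 = 864/157 - 77 = -11225/157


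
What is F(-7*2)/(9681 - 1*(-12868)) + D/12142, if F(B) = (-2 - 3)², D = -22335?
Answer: -503328365/273789958 ≈ -1.8384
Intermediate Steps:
F(B) = 25 (F(B) = (-5)² = 25)
F(-7*2)/(9681 - 1*(-12868)) + D/12142 = 25/(9681 - 1*(-12868)) - 22335/12142 = 25/(9681 + 12868) - 22335*1/12142 = 25/22549 - 22335/12142 = -503328365/273789958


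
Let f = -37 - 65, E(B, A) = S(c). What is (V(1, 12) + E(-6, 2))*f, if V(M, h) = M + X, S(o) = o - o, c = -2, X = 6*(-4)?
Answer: 2346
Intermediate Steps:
X = -24
S(o) = 0
V(M, h) = -24 + M (V(M, h) = M - 24 = -24 + M)
E(B, A) = 0
f = -102
(V(1, 12) + E(-6, 2))*f = ((-24 + 1) + 0)*(-102) = (-23 + 0)*(-102) = -23*(-102) = 2346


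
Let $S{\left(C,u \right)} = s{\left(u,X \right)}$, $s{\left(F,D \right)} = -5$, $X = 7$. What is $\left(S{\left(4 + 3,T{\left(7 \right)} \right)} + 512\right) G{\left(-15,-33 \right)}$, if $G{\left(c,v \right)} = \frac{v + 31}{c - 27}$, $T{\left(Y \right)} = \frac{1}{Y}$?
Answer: $\frac{169}{7} \approx 24.143$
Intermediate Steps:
$S{\left(C,u \right)} = -5$
$G{\left(c,v \right)} = \frac{31 + v}{-27 + c}$
$\left(S{\left(4 + 3,T{\left(7 \right)} \right)} + 512\right) G{\left(-15,-33 \right)} = \left(-5 + 512\right) \frac{31 - 33}{-27 - 15} = 507 \frac{1}{-42} \left(-2\right) = 507 \left(\left(- \frac{1}{42}\right) \left(-2\right)\right) = 507 \cdot \frac{1}{21} = \frac{169}{7}$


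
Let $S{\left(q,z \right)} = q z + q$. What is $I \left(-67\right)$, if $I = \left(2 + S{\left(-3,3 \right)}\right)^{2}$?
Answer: $-6700$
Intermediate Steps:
$S{\left(q,z \right)} = q + q z$
$I = 100$ ($I = \left(2 - 3 \left(1 + 3\right)\right)^{2} = \left(2 - 12\right)^{2} = \left(-10\right)^{2} = 100$)
$I \left(-67\right) = 100 \left(-67\right) = -6700$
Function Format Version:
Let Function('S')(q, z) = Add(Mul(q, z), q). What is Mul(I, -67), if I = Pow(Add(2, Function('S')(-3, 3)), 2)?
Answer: -6700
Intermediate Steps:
Function('S')(q, z) = Add(q, Mul(q, z))
I = 100 (I = Pow(Add(2, Mul(-3, Add(1, 3))), 2) = Pow(Add(2, Mul(-3, 4)), 2) = Pow(Add(2, -12), 2) = Pow(-10, 2) = 100)
Mul(I, -67) = Mul(100, -67) = -6700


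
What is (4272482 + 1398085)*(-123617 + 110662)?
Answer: -73462195485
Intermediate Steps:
(4272482 + 1398085)*(-123617 + 110662) = 5670567*(-12955) = -73462195485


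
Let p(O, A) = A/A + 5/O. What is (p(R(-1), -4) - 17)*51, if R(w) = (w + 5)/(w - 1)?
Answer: -1887/2 ≈ -943.50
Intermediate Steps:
R(w) = (5 + w)/(-1 + w)
p(O, A) = 1 + 5/O
(p(R(-1), -4) - 17)*51 = ((5 + (5 - 1)/(-1 - 1))/(((5 - 1)/(-1 - 1))) - 17)*51 = ((5 + 4/(-2))/((4/(-2))) - 17)*51 = ((5 - ½*4)/((-½*4)) - 17)*51 = ((5 - 2)/(-2) - 17)*51 = (-½*3 - 17)*51 = (-3/2 - 17)*51 = -37/2*51 = -1887/2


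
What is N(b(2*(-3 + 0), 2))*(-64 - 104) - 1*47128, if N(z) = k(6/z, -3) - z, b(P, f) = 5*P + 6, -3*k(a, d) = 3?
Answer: -50992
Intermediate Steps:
k(a, d) = -1 (k(a, d) = -⅓*3 = -1)
b(P, f) = 6 + 5*P
N(z) = -1 - z
N(b(2*(-3 + 0), 2))*(-64 - 104) - 1*47128 = (-1 - (6 + 5*(2*(-3 + 0))))*(-64 - 104) - 1*47128 = (-1 - (6 + 5*(2*(-3))))*(-168) - 47128 = (-1 - (6 + 5*(-6)))*(-168) - 47128 = (-1 - (6 - 30))*(-168) - 47128 = (-1 - 1*(-24))*(-168) - 47128 = (-1 + 24)*(-168) - 47128 = 23*(-168) - 47128 = -3864 - 47128 = -50992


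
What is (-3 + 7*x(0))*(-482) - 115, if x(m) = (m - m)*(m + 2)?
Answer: 1331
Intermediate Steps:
x(m) = 0 (x(m) = 0*(2 + m) = 0)
(-3 + 7*x(0))*(-482) - 115 = (-3 + 7*0)*(-482) - 115 = (-3 + 0)*(-482) - 115 = -3*(-482) - 115 = 1446 - 115 = 1331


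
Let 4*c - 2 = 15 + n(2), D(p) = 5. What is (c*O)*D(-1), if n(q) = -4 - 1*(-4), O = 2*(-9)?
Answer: -765/2 ≈ -382.50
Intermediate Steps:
O = -18
n(q) = 0 (n(q) = -4 + 4 = 0)
c = 17/4 (c = 1/2 + (15 + 0)/4 = 1/2 + (1/4)*15 = 1/2 + 15/4 = 17/4 ≈ 4.2500)
(c*O)*D(-1) = ((17/4)*(-18))*5 = -153/2*5 = -765/2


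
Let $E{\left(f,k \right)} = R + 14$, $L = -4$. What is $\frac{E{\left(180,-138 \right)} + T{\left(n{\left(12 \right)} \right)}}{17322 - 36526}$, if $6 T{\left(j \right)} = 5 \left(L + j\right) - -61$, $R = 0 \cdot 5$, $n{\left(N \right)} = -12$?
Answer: $- \frac{65}{115224} \approx -0.00056412$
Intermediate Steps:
$R = 0$
$E{\left(f,k \right)} = 14$ ($E{\left(f,k \right)} = 0 + 14 = 14$)
$T{\left(j \right)} = \frac{41}{6} + \frac{5 j}{6}$ ($T{\left(j \right)} = \frac{5 \left(-4 + j\right) - -61}{6} = \frac{\left(-20 + 5 j\right) + 61}{6} = \frac{41 + 5 j}{6} = \frac{41}{6} + \frac{5 j}{6}$)
$\frac{E{\left(180,-138 \right)} + T{\left(n{\left(12 \right)} \right)}}{17322 - 36526} = \frac{14 + \left(\frac{41}{6} + \frac{5}{6} \left(-12\right)\right)}{17322 - 36526} = \frac{14 + \left(\frac{41}{6} - 10\right)}{-19204} = \left(14 - \frac{19}{6}\right) \left(- \frac{1}{19204}\right) = \frac{65}{6} \left(- \frac{1}{19204}\right) = - \frac{65}{115224}$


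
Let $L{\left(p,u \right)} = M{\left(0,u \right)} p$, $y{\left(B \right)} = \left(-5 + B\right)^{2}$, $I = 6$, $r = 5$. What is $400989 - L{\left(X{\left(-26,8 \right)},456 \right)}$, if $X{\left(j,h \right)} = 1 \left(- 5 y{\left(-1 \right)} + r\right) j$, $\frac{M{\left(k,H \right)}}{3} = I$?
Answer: $319089$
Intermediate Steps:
$M{\left(k,H \right)} = 18$ ($M{\left(k,H \right)} = 3 \cdot 6 = 18$)
$X{\left(j,h \right)} = - 175 j$ ($X{\left(j,h \right)} = 1 \left(- 5 \left(-5 - 1\right)^{2} + 5\right) j = 1 \left(- 5 \left(-6\right)^{2} + 5\right) j = 1 \left(\left(-5\right) 36 + 5\right) j = 1 \left(-180 + 5\right) j = 1 \left(-175\right) j = - 175 j$)
$L{\left(p,u \right)} = 18 p$
$400989 - L{\left(X{\left(-26,8 \right)},456 \right)} = 400989 - 18 \left(\left(-175\right) \left(-26\right)\right) = 400989 - 18 \cdot 4550 = 400989 - 81900 = 319089$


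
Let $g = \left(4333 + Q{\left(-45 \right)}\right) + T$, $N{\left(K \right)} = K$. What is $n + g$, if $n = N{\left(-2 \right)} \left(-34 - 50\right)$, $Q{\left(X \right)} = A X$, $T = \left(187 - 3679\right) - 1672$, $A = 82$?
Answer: $-4353$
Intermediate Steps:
$T = -5164$ ($T = -3492 - 1672 = -5164$)
$Q{\left(X \right)} = 82 X$
$n = 168$ ($n = - 2 \left(-34 - 50\right) = \left(-2\right) \left(-84\right) = 168$)
$g = -4521$ ($g = \left(4333 + 82 \left(-45\right)\right) - 5164 = \left(4333 - 3690\right) - 5164 = 643 - 5164 = -4521$)
$n + g = 168 - 4521 = -4353$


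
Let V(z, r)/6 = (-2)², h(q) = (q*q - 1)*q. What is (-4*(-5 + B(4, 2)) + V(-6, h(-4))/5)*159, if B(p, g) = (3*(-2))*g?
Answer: 57876/5 ≈ 11575.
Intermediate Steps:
h(q) = q*(-1 + q²) (h(q) = (q² - 1)*q = (-1 + q²)*q = q*(-1 + q²))
V(z, r) = 24 (V(z, r) = 6*(-2)² = 6*4 = 24)
B(p, g) = -6*g
(-4*(-5 + B(4, 2)) + V(-6, h(-4))/5)*159 = (-4*(-5 - 6*2) + 24/5)*159 = (-4*(-5 - 12) + 24*(⅕))*159 = (-4*(-17) + 24/5)*159 = (68 + 24/5)*159 = (364/5)*159 = 57876/5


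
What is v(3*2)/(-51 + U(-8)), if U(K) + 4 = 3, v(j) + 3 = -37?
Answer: 10/13 ≈ 0.76923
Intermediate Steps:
v(j) = -40 (v(j) = -3 - 37 = -40)
U(K) = -1 (U(K) = -4 + 3 = -1)
v(3*2)/(-51 + U(-8)) = -40/(-51 - 1) = -40/(-52) = -1/52*(-40) = 10/13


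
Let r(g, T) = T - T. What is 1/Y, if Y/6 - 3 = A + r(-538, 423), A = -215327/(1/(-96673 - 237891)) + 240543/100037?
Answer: 100037/43240390487102940 ≈ 2.3135e-12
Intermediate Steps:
r(g, T) = 0
A = 7206731747550379/100037 (A = -215327/(1/(-334564)) + 240543*(1/100037) = -215327/(-1/334564) + 240543/100037 = -215327*(-334564) + 240543/100037 = 72040662428 + 240543/100037 = 7206731747550379/100037 ≈ 7.2041e+10)
Y = 43240390487102940/100037 (Y = 18 + 6*(7206731747550379/100037 + 0) = 18 + 6*(7206731747550379/100037) = 18 + 43240390485302274/100037 = 43240390487102940/100037 ≈ 4.3224e+11)
1/Y = 1/(43240390487102940/100037) = 100037/43240390487102940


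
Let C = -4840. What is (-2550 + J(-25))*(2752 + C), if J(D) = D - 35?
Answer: 5449680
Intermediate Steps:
J(D) = -35 + D
(-2550 + J(-25))*(2752 + C) = (-2550 + (-35 - 25))*(2752 - 4840) = (-2550 - 60)*(-2088) = -2610*(-2088) = 5449680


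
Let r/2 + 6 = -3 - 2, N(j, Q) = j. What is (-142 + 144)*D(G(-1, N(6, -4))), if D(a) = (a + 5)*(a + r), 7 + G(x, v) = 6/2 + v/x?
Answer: 320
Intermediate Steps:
G(x, v) = -4 + v/x (G(x, v) = -7 + (6/2 + v/x) = -7 + (6*(1/2) + v/x) = -7 + (3 + v/x) = -4 + v/x)
r = -22 (r = -12 + 2*(-3 - 2) = -12 + 2*(-5) = -12 - 10 = -22)
D(a) = (-22 + a)*(5 + a) (D(a) = (a + 5)*(a - 22) = (5 + a)*(-22 + a) = (-22 + a)*(5 + a))
(-142 + 144)*D(G(-1, N(6, -4))) = (-142 + 144)*(-110 + (-4 + 6/(-1))**2 - 17*(-4 + 6/(-1))) = 2*(-110 + (-4 + 6*(-1))**2 - 17*(-4 + 6*(-1))) = 2*(-110 + (-4 - 6)**2 - 17*(-4 - 6)) = 2*(-110 + (-10)**2 - 17*(-10)) = 2*(-110 + 100 + 170) = 2*160 = 320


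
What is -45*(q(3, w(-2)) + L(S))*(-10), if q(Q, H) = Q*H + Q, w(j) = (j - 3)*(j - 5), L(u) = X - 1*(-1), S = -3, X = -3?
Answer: 47700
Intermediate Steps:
L(u) = -2 (L(u) = -3 - 1*(-1) = -3 + 1 = -2)
w(j) = (-5 + j)*(-3 + j) (w(j) = (-3 + j)*(-5 + j) = (-5 + j)*(-3 + j))
q(Q, H) = Q + H*Q (q(Q, H) = H*Q + Q = Q + H*Q)
-45*(q(3, w(-2)) + L(S))*(-10) = -45*(3*(1 + (15 + (-2)² - 8*(-2))) - 2)*(-10) = -45*(3*(1 + (15 + 4 + 16)) - 2)*(-10) = -45*(3*(1 + 35) - 2)*(-10) = -45*(3*36 - 2)*(-10) = -45*(108 - 2)*(-10) = -4770*(-10) = -45*(-1060) = 47700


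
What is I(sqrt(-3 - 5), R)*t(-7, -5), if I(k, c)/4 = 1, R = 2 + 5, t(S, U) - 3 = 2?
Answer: 20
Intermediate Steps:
t(S, U) = 5 (t(S, U) = 3 + 2 = 5)
R = 7
I(k, c) = 4 (I(k, c) = 4*1 = 4)
I(sqrt(-3 - 5), R)*t(-7, -5) = 4*5 = 20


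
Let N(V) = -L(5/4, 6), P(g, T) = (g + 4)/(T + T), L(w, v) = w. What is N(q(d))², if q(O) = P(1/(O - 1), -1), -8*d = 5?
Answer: 25/16 ≈ 1.5625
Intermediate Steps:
d = -5/8 (d = -⅛*5 = -5/8 ≈ -0.62500)
P(g, T) = (4 + g)/(2*T) (P(g, T) = (4 + g)/((2*T)) = (4 + g)*(1/(2*T)) = (4 + g)/(2*T))
q(O) = -2 - 1/(2*(-1 + O)) (q(O) = (½)*(4 + 1/(O - 1))/(-1) = (½)*(-1)*(4 + 1/(-1 + O)) = -2 - 1/(2*(-1 + O)))
N(V) = -5/4
N(q(d))² = (-5/4)² = 25/16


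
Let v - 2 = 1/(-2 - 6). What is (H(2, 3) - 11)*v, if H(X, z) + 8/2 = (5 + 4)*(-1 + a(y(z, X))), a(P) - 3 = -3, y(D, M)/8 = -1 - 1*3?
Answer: -45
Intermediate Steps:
y(D, M) = -32 (y(D, M) = 8*(-1 - 1*3) = 8*(-1 - 3) = 8*(-4) = -32)
a(P) = 0 (a(P) = 3 - 3 = 0)
v = 15/8 (v = 2 + 1/(-2 - 6) = 2 + 1/(-8) = 2 - ⅛ = 15/8 ≈ 1.8750)
H(X, z) = -13 (H(X, z) = -4 + (5 + 4)*(-1 + 0) = -4 + 9*(-1) = -4 - 9 = -13)
(H(2, 3) - 11)*v = (-13 - 11)*(15/8) = -24*15/8 = -45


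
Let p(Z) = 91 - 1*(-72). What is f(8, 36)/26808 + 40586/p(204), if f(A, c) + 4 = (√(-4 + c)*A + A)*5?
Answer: 90669613/364142 + 20*√2/3351 ≈ 249.00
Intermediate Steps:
p(Z) = 163 (p(Z) = 91 + 72 = 163)
f(A, c) = -4 + 5*A + 5*A*√(-4 + c) (f(A, c) = -4 + (√(-4 + c)*A + A)*5 = -4 + (A*√(-4 + c) + A)*5 = -4 + (A + A*√(-4 + c))*5 = -4 + (5*A + 5*A*√(-4 + c)) = -4 + 5*A + 5*A*√(-4 + c))
f(8, 36)/26808 + 40586/p(204) = (-4 + 5*8 + 5*8*√(-4 + 36))/26808 + 40586/163 = (-4 + 40 + 5*8*√32)*(1/26808) + 40586*(1/163) = (-4 + 40 + 5*8*(4*√2))*(1/26808) + 40586/163 = (-4 + 40 + 160*√2)*(1/26808) + 40586/163 = (36 + 160*√2)*(1/26808) + 40586/163 = (3/2234 + 20*√2/3351) + 40586/163 = 90669613/364142 + 20*√2/3351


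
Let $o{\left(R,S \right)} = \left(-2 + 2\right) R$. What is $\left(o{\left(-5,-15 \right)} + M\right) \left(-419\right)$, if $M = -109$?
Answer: $45671$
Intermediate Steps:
$o{\left(R,S \right)} = 0$ ($o{\left(R,S \right)} = 0 R = 0$)
$\left(o{\left(-5,-15 \right)} + M\right) \left(-419\right) = \left(0 - 109\right) \left(-419\right) = \left(-109\right) \left(-419\right) = 45671$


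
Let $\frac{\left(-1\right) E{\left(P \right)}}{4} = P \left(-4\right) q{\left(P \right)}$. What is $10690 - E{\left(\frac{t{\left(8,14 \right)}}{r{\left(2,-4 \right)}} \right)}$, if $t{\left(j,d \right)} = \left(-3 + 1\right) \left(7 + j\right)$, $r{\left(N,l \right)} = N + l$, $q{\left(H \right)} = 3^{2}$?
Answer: $8530$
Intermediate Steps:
$q{\left(H \right)} = 9$
$t{\left(j,d \right)} = -14 - 2 j$ ($t{\left(j,d \right)} = - 2 \left(7 + j\right) = -14 - 2 j$)
$E{\left(P \right)} = 144 P$ ($E{\left(P \right)} = - 4 P \left(-4\right) 9 = - 4 - 4 P 9 = - 4 \left(- 36 P\right) = 144 P$)
$10690 - E{\left(\frac{t{\left(8,14 \right)}}{r{\left(2,-4 \right)}} \right)} = 10690 - 144 \frac{-14 - 16}{2 - 4} = 10690 - 144 \frac{-14 - 16}{-2} = 10690 - 144 \left(\left(-30\right) \left(- \frac{1}{2}\right)\right) = 10690 - 144 \cdot 15 = 10690 - 2160 = 8530$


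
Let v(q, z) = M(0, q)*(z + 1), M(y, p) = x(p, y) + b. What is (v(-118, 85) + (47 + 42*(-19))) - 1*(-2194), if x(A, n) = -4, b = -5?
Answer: 669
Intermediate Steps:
M(y, p) = -9 (M(y, p) = -4 - 5 = -9)
v(q, z) = -9 - 9*z (v(q, z) = -9*(z + 1) = -9*(1 + z) = -9 - 9*z)
(v(-118, 85) + (47 + 42*(-19))) - 1*(-2194) = ((-9 - 9*85) + (47 + 42*(-19))) - 1*(-2194) = ((-9 - 765) + (47 - 798)) + 2194 = (-774 - 751) + 2194 = -1525 + 2194 = 669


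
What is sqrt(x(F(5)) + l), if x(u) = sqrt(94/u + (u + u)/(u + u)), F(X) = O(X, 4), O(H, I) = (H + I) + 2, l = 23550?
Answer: sqrt(2849550 + 11*sqrt(1155))/11 ≈ 153.47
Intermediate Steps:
O(H, I) = 2 + H + I
F(X) = 6 + X (F(X) = 2 + X + 4 = 6 + X)
x(u) = sqrt(1 + 94/u) (x(u) = sqrt(94/u + (2*u)/((2*u))) = sqrt(94/u + (2*u)*(1/(2*u))) = sqrt(94/u + 1) = sqrt(1 + 94/u))
sqrt(x(F(5)) + l) = sqrt(sqrt((94 + (6 + 5))/(6 + 5)) + 23550) = sqrt(sqrt((94 + 11)/11) + 23550) = sqrt(sqrt((1/11)*105) + 23550) = sqrt(sqrt(105/11) + 23550) = sqrt(sqrt(1155)/11 + 23550) = sqrt(23550 + sqrt(1155)/11)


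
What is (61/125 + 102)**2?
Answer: 164121721/15625 ≈ 10504.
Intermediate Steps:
(61/125 + 102)**2 = (12811/125)**2 = 164121721/15625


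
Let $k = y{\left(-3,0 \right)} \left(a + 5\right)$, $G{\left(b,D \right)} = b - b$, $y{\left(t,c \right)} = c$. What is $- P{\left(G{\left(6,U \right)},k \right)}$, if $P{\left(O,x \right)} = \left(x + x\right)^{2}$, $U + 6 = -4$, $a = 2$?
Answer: $0$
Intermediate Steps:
$U = -10$ ($U = -6 - 4 = -10$)
$G{\left(b,D \right)} = 0$
$k = 0$ ($k = 0 \left(2 + 5\right) = 0 \cdot 7 = 0$)
$P{\left(O,x \right)} = 4 x^{2}$ ($P{\left(O,x \right)} = \left(2 x\right)^{2} = 4 x^{2}$)
$- P{\left(G{\left(6,U \right)},k \right)} = - 4 \cdot 0^{2} = - 4 \cdot 0 = \left(-1\right) 0 = 0$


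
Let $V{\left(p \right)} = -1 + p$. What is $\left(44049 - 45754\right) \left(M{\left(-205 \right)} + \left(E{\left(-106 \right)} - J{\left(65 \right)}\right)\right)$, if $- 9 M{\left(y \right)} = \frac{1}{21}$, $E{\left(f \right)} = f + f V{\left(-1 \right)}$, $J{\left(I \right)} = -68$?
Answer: $- \frac{56068925}{189} \approx -2.9666 \cdot 10^{5}$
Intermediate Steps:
$E{\left(f \right)} = - f$ ($E{\left(f \right)} = f + f \left(-1 - 1\right) = f + f \left(-2\right) = f - 2 f = - f$)
$M{\left(y \right)} = - \frac{1}{189}$ ($M{\left(y \right)} = - \frac{1}{9 \cdot 21} = \left(- \frac{1}{9}\right) \frac{1}{21} = - \frac{1}{189}$)
$\left(44049 - 45754\right) \left(M{\left(-205 \right)} + \left(E{\left(-106 \right)} - J{\left(65 \right)}\right)\right) = \left(44049 - 45754\right) \left(- \frac{1}{189} - -174\right) = - 1705 \left(- \frac{1}{189} + \left(106 + 68\right)\right) = - 1705 \left(- \frac{1}{189} + 174\right) = \left(-1705\right) \frac{32885}{189} = - \frac{56068925}{189}$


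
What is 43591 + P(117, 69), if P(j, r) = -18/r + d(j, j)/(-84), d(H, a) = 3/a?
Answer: 3284474989/75348 ≈ 43591.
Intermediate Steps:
P(j, r) = -18/r - 1/(28*j) (P(j, r) = -18/r + (3/j)/(-84) = -18/r + (3/j)*(-1/84) = -18/r - 1/(28*j))
43591 + P(117, 69) = 43591 + (-18/69 - 1/28/117) = 43591 + (-18*1/69 - 1/28*1/117) = 43591 + (-6/23 - 1/3276) = 43591 - 19679/75348 = 3284474989/75348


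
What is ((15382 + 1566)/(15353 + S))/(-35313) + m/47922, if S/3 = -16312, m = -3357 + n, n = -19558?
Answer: -3019384881581/6314609945182 ≈ -0.47816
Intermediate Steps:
m = -22915 (m = -3357 - 19558 = -22915)
S = -48936 (S = 3*(-16312) = -48936)
((15382 + 1566)/(15353 + S))/(-35313) + m/47922 = ((15382 + 1566)/(15353 - 48936))/(-35313) - 22915/47922 = (16948/(-33583))*(-1/35313) - 22915*1/47922 = (16948*(-1/33583))*(-1/35313) - 22915/47922 = -16948/33583*(-1/35313) - 22915/47922 = 16948/1185916479 - 22915/47922 = -3019384881581/6314609945182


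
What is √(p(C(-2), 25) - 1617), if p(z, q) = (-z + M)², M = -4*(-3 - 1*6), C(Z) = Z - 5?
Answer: 2*√58 ≈ 15.232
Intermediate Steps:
C(Z) = -5 + Z
M = 36 (M = -4*(-3 - 6) = -4*(-9) = 36)
p(z, q) = (36 - z)² (p(z, q) = (-z + 36)² = (36 - z)²)
√(p(C(-2), 25) - 1617) = √((-36 + (-5 - 2))² - 1617) = √((-36 - 7)² - 1617) = √((-43)² - 1617) = √(1849 - 1617) = √232 = 2*√58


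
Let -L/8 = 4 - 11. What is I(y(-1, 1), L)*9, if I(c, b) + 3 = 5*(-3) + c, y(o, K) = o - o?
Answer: -162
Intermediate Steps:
y(o, K) = 0
L = 56 (L = -8*(4 - 11) = -8*(-7) = 56)
I(c, b) = -18 + c (I(c, b) = -3 + (5*(-3) + c) = -3 + (-15 + c) = -18 + c)
I(y(-1, 1), L)*9 = (-18 + 0)*9 = -18*9 = -162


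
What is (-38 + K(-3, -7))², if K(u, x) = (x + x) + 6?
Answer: 2116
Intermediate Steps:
K(u, x) = 6 + 2*x (K(u, x) = 2*x + 6 = 6 + 2*x)
(-38 + K(-3, -7))² = (-38 + (6 + 2*(-7)))² = (-38 + (6 - 14))² = (-38 - 8)² = (-46)² = 2116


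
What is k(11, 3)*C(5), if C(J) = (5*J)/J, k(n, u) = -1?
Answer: -5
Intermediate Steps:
C(J) = 5
k(11, 3)*C(5) = -1*5 = -5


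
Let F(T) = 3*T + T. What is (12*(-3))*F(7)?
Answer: -1008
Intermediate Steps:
F(T) = 4*T
(12*(-3))*F(7) = (12*(-3))*(4*7) = -36*28 = -1008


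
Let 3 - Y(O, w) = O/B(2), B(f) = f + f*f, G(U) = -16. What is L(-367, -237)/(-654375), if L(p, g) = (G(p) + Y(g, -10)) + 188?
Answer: -143/436250 ≈ -0.00032779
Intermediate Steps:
B(f) = f + f**2
Y(O, w) = 3 - O/6 (Y(O, w) = 3 - O/(2*(1 + 2)) = 3 - O/(2*3) = 3 - O/6)
L(p, g) = 175 - g/6 (L(p, g) = (-16 + (3 - g/6)) + 188 = (-13 - g/6) + 188 = 175 - g/6)
L(-367, -237)/(-654375) = (175 - 1/6*(-237))/(-654375) = (175 + 79/2)*(-1/654375) = (429/2)*(-1/654375) = -143/436250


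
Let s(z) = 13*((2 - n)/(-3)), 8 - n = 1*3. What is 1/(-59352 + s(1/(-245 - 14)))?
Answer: -1/59339 ≈ -1.6852e-5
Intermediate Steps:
n = 5 (n = 8 - 3 = 5)
s(z) = 13 (s(z) = 13*((2 - 1*5)/(-3)) = 13*((2 - 5)*(-1/3)) = 13*(-3*(-1/3)) = 13*1 = 13)
1/(-59352 + s(1/(-245 - 14))) = 1/(-59352 + 13) = 1/(-59339) = -1/59339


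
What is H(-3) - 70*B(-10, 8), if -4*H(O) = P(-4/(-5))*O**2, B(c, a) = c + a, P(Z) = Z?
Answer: 691/5 ≈ 138.20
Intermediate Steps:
B(c, a) = a + c
H(O) = -O**2/5 (H(O) = -(-4/(-5))*O**2/4 = -(-4*(-1/5))*O**2/4 = -O**2/5)
H(-3) - 70*B(-10, 8) = -1/5*(-3)**2 - 70*(8 - 10) = -1/5*9 - 70*(-2) = -9/5 + 140 = 691/5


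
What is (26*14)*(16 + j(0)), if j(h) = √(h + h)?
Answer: 5824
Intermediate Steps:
j(h) = √2*√h (j(h) = √(2*h) = √2*√h)
(26*14)*(16 + j(0)) = (26*14)*(16 + √2*√0) = 364*(16 + √2*0) = 364*(16 + 0) = 364*16 = 5824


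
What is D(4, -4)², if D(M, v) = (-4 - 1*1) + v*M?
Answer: 441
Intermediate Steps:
D(M, v) = -5 + M*v (D(M, v) = (-4 - 1) + M*v = -5 + M*v)
D(4, -4)² = (-5 + 4*(-4))² = (-5 - 16)² = (-21)² = 441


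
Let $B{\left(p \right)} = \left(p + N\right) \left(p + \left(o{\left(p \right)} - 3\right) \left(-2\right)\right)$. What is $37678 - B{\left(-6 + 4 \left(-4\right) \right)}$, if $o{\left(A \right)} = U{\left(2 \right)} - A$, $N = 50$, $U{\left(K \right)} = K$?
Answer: $39470$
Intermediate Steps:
$o{\left(A \right)} = 2 - A$
$B{\left(p \right)} = \left(2 + 3 p\right) \left(50 + p\right)$ ($B{\left(p \right)} = \left(p + 50\right) \left(p + \left(\left(2 - p\right) - 3\right) \left(-2\right)\right) = \left(50 + p\right) \left(p + \left(-1 - p\right) \left(-2\right)\right) = \left(50 + p\right) \left(p + \left(2 + 2 p\right)\right) = \left(50 + p\right) \left(2 + 3 p\right) = \left(2 + 3 p\right) \left(50 + p\right)$)
$37678 - B{\left(-6 + 4 \left(-4\right) \right)} = 37678 - \left(100 + 3 \left(-6 + 4 \left(-4\right)\right)^{2} + 152 \left(-6 + 4 \left(-4\right)\right)\right) = 37678 - \left(100 + 3 \left(-6 - 16\right)^{2} + 152 \left(-6 - 16\right)\right) = 37678 - \left(100 + 3 \left(-22\right)^{2} + 152 \left(-22\right)\right) = 37678 - \left(100 + 3 \cdot 484 - 3344\right) = 37678 - \left(100 + 1452 - 3344\right) = 37678 - -1792 = 37678 + 1792 = 39470$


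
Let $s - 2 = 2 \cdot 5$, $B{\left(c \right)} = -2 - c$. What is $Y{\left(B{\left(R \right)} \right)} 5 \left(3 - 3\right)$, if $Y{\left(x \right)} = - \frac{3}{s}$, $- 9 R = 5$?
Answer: $0$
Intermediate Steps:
$R = - \frac{5}{9}$ ($R = \left(- \frac{1}{9}\right) 5 = - \frac{5}{9} \approx -0.55556$)
$s = 12$ ($s = 2 + 2 \cdot 5 = 2 + 10 = 12$)
$Y{\left(x \right)} = - \frac{1}{4}$ ($Y{\left(x \right)} = - \frac{3}{12} = \left(-3\right) \frac{1}{12} = - \frac{1}{4}$)
$Y{\left(B{\left(R \right)} \right)} 5 \left(3 - 3\right) = - \frac{5 \left(3 - 3\right)}{4} = - \frac{5 \cdot 0}{4} = \left(- \frac{1}{4}\right) 0 = 0$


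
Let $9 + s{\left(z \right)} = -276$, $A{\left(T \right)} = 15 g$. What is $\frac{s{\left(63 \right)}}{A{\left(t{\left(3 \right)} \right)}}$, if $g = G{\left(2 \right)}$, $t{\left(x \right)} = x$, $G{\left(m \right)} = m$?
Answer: $- \frac{19}{2} \approx -9.5$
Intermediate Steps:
$g = 2$
$A{\left(T \right)} = 30$ ($A{\left(T \right)} = 15 \cdot 2 = 30$)
$s{\left(z \right)} = -285$ ($s{\left(z \right)} = -9 - 276 = -285$)
$\frac{s{\left(63 \right)}}{A{\left(t{\left(3 \right)} \right)}} = - \frac{285}{30} = \left(-285\right) \frac{1}{30} = - \frac{19}{2}$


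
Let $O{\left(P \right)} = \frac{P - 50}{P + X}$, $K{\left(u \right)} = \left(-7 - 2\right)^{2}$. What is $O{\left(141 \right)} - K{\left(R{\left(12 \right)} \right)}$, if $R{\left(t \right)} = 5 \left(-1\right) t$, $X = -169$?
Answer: $- \frac{337}{4} \approx -84.25$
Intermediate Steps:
$R{\left(t \right)} = - 5 t$
$K{\left(u \right)} = 81$ ($K{\left(u \right)} = \left(-9\right)^{2} = 81$)
$O{\left(P \right)} = \frac{-50 + P}{-169 + P}$ ($O{\left(P \right)} = \frac{P - 50}{P - 169} = \frac{-50 + P}{-169 + P}$)
$O{\left(141 \right)} - K{\left(R{\left(12 \right)} \right)} = \frac{-50 + 141}{-169 + 141} - 81 = \frac{1}{-28} \cdot 91 - 81 = \left(- \frac{1}{28}\right) 91 - 81 = - \frac{13}{4} - 81 = - \frac{337}{4}$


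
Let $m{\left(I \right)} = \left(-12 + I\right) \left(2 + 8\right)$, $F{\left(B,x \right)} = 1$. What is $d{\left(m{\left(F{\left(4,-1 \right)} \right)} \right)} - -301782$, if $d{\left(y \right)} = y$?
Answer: $301672$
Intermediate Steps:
$m{\left(I \right)} = -120 + 10 I$ ($m{\left(I \right)} = \left(-12 + I\right) 10 = -120 + 10 I$)
$d{\left(m{\left(F{\left(4,-1 \right)} \right)} \right)} - -301782 = \left(-120 + 10 \cdot 1\right) - -301782 = \left(-120 + 10\right) + 301782 = -110 + 301782 = 301672$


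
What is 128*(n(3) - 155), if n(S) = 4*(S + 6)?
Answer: -15232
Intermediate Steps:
n(S) = 24 + 4*S (n(S) = 4*(6 + S) = 24 + 4*S)
128*(n(3) - 155) = 128*((24 + 4*3) - 155) = 128*((24 + 12) - 155) = 128*(36 - 155) = 128*(-119) = -15232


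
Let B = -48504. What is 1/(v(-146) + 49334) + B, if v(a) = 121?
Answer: -2398765319/49455 ≈ -48504.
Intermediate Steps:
1/(v(-146) + 49334) + B = 1/(121 + 49334) - 48504 = 1/49455 - 48504 = -2398765319/49455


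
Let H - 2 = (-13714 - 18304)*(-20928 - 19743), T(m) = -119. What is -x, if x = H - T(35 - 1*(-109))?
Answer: -1302204199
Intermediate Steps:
H = 1302204080 (H = 2 + (-13714 - 18304)*(-20928 - 19743) = 2 - 32018*(-40671) = 2 + 1302204078 = 1302204080)
x = 1302204199 (x = 1302204080 - 1*(-119) = 1302204080 + 119 = 1302204199)
-x = -1*1302204199 = -1302204199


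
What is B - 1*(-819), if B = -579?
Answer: 240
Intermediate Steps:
B - 1*(-819) = -579 - 1*(-819) = -579 + 819 = 240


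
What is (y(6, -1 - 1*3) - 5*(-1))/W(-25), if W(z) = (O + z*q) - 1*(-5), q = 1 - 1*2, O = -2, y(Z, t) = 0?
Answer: 5/28 ≈ 0.17857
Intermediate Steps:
q = -1 (q = 1 - 2 = -1)
W(z) = 3 - z (W(z) = (-2 + z*(-1)) - 1*(-5) = (-2 - z) + 5 = 3 - z)
(y(6, -1 - 1*3) - 5*(-1))/W(-25) = (0 - 5*(-1))/(3 - 1*(-25)) = (0 + 5)/(3 + 25) = 5/28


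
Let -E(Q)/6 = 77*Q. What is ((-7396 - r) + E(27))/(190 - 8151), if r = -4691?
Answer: 15179/7961 ≈ 1.9067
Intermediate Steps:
E(Q) = -462*Q
((-7396 - r) + E(27))/(190 - 8151) = ((-7396 - 1*(-4691)) - 462*27)/(190 - 8151) = ((-7396 + 4691) - 12474)/(-7961) = (-2705 - 12474)*(-1/7961) = -15179*(-1/7961) = 15179/7961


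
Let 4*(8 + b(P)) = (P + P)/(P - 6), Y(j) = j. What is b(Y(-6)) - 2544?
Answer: -10207/4 ≈ -2551.8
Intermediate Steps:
b(P) = -8 + P/(2*(-6 + P)) (b(P) = -8 + ((P + P)/(P - 6))/4 = -8 + ((2*P)/(-6 + P))/4 = -8 + (2*P/(-6 + P))/4 = -8 + P/(2*(-6 + P)))
b(Y(-6)) - 2544 = 3*(32 - 5*(-6))/(2*(-6 - 6)) - 2544 = (3/2)*(32 + 30)/(-12) - 2544 = (3/2)*(-1/12)*62 - 2544 = -31/4 - 2544 = -10207/4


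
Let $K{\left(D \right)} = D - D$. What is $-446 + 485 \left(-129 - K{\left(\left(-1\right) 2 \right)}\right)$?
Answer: $-63011$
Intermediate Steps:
$K{\left(D \right)} = 0$
$-446 + 485 \left(-129 - K{\left(\left(-1\right) 2 \right)}\right) = -446 + 485 \left(-129 - 0\right) = -446 + 485 \left(-129 + 0\right) = -446 + 485 \left(-129\right) = -446 - 62565 = -63011$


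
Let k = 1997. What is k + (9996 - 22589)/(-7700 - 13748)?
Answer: 6120607/3064 ≈ 1997.6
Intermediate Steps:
k + (9996 - 22589)/(-7700 - 13748) = 1997 + (9996 - 22589)/(-7700 - 13748) = 1997 - 12593/(-21448) = 1997 - 12593*(-1/21448) = 1997 + 1799/3064 = 6120607/3064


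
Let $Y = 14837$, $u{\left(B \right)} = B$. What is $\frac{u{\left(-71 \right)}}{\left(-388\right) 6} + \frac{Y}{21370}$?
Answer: $\frac{18028903}{24874680} \approx 0.72479$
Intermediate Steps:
$\frac{u{\left(-71 \right)}}{\left(-388\right) 6} + \frac{Y}{21370} = - \frac{71}{\left(-388\right) 6} + \frac{14837}{21370} = - \frac{71}{-2328} + 14837 \cdot \frac{1}{21370} = \left(-71\right) \left(- \frac{1}{2328}\right) + \frac{14837}{21370} = \frac{71}{2328} + \frac{14837}{21370} = \frac{18028903}{24874680}$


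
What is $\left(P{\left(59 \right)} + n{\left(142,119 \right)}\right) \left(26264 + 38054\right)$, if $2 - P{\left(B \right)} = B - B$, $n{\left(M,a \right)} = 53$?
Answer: $3537490$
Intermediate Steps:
$P{\left(B \right)} = 2$ ($P{\left(B \right)} = 2 - \left(B - B\right) = 2 - 0 = 2 + 0 = 2$)
$\left(P{\left(59 \right)} + n{\left(142,119 \right)}\right) \left(26264 + 38054\right) = \left(2 + 53\right) \left(26264 + 38054\right) = 55 \cdot 64318 = 3537490$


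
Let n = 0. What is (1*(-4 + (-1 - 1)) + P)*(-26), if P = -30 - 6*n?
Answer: 936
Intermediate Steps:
P = -30 (P = -30 - 6*0 = -30 - 1*0 = -30 + 0 = -30)
(1*(-4 + (-1 - 1)) + P)*(-26) = (1*(-4 + (-1 - 1)) - 30)*(-26) = (1*(-4 - 2) - 30)*(-26) = (1*(-6) - 30)*(-26) = (-6 - 30)*(-26) = -36*(-26) = 936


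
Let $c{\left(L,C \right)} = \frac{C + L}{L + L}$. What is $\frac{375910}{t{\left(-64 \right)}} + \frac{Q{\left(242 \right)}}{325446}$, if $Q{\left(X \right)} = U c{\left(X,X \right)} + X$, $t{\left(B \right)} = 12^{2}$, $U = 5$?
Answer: $\frac{10194870119}{3905352} \approx 2610.5$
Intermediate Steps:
$c{\left(L,C \right)} = \frac{C + L}{2 L}$
$t{\left(B \right)} = 144$
$Q{\left(X \right)} = 5 + X$ ($Q{\left(X \right)} = 5 \frac{X + X}{2 X} + X = 5 \frac{2 X}{2 X} + X = 5 \cdot 1 + X = 5 + X$)
$\frac{375910}{t{\left(-64 \right)}} + \frac{Q{\left(242 \right)}}{325446} = \frac{375910}{144} + \frac{5 + 242}{325446} = 375910 \cdot \frac{1}{144} + 247 \cdot \frac{1}{325446} = \frac{187955}{72} + \frac{247}{325446} = \frac{10194870119}{3905352}$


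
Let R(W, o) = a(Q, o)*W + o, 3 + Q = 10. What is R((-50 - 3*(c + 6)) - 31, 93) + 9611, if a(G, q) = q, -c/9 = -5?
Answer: -12058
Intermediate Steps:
Q = 7 (Q = -3 + 10 = 7)
c = 45 (c = -9*(-5) = 45)
R(W, o) = o + W*o (R(W, o) = o*W + o = W*o + o = o + W*o)
R((-50 - 3*(c + 6)) - 31, 93) + 9611 = 93*(1 + ((-50 - 3*(45 + 6)) - 31)) + 9611 = 93*(1 + ((-50 - 3*51) - 31)) + 9611 = 93*(1 + ((-50 - 153) - 31)) + 9611 = 93*(1 + (-203 - 31)) + 9611 = 93*(1 - 234) + 9611 = 93*(-233) + 9611 = -21669 + 9611 = -12058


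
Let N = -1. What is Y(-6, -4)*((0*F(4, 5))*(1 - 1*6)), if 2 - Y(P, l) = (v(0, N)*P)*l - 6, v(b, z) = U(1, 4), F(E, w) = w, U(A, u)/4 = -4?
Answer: 0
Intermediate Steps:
U(A, u) = -16 (U(A, u) = 4*(-4) = -16)
v(b, z) = -16
Y(P, l) = 8 + 16*P*l (Y(P, l) = 2 - ((-16*P)*l - 6) = 2 - (-16*P*l - 6) = 2 - (-6 - 16*P*l) = 2 + (6 + 16*P*l) = 8 + 16*P*l)
Y(-6, -4)*((0*F(4, 5))*(1 - 1*6)) = (8 + 16*(-6)*(-4))*((0*5)*(1 - 1*6)) = (8 + 384)*(0*(1 - 6)) = 392*(0*(-5)) = 392*0 = 0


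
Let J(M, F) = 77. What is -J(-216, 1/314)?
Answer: -77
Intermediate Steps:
-J(-216, 1/314) = -1*77 = -77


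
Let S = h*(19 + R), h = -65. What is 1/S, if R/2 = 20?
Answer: -1/3835 ≈ -0.00026076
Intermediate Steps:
R = 40 (R = 2*20 = 40)
S = -3835 (S = -65*(19 + 40) = -65*59 = -3835)
1/S = 1/(-3835) = -1/3835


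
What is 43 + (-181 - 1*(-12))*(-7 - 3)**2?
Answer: -16857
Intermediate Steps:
43 + (-181 - 1*(-12))*(-7 - 3)**2 = 43 + (-181 + 12)*(-10)**2 = 43 - 169*100 = 43 - 16900 = -16857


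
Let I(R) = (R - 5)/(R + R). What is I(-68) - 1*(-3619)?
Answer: 492257/136 ≈ 3619.5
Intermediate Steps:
I(R) = (-5 + R)/(2*R) (I(R) = (-5 + R)/((2*R)) = (-5 + R)*(1/(2*R)) = (-5 + R)/(2*R))
I(-68) - 1*(-3619) = (½)*(-5 - 68)/(-68) - 1*(-3619) = (½)*(-1/68)*(-73) + 3619 = 73/136 + 3619 = 492257/136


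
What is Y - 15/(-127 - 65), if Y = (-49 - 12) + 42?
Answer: -1211/64 ≈ -18.922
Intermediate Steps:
Y = -19 (Y = -61 + 42 = -19)
Y - 15/(-127 - 65) = -19 - 15/(-127 - 65) = -19 - 15/(-192) = -19 - 1/192*(-15) = -19 + 5/64 = -1211/64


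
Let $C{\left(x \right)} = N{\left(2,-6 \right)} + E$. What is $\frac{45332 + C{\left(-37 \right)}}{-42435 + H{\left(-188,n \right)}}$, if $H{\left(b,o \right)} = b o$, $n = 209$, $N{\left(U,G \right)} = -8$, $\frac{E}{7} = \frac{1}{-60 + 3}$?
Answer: $- \frac{2583461}{4658439} \approx -0.55458$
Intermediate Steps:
$E = - \frac{7}{57}$ ($E = \frac{7}{-60 + 3} = \frac{7}{-57} = 7 \left(- \frac{1}{57}\right) = - \frac{7}{57} \approx -0.12281$)
$C{\left(x \right)} = - \frac{463}{57}$ ($C{\left(x \right)} = -8 - \frac{7}{57} = - \frac{463}{57}$)
$\frac{45332 + C{\left(-37 \right)}}{-42435 + H{\left(-188,n \right)}} = \frac{45332 - \frac{463}{57}}{-42435 - 39292} = \frac{2583461}{57 \left(-42435 - 39292\right)} = \frac{2583461}{57 \left(-81727\right)} = \frac{2583461}{57} \left(- \frac{1}{81727}\right) = - \frac{2583461}{4658439}$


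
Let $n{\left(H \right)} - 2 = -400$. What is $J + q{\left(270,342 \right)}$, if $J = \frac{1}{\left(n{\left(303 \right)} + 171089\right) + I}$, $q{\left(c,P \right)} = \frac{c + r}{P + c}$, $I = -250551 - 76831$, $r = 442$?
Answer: $\frac{27890845}{23973723} \approx 1.1634$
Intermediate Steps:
$n{\left(H \right)} = -398$ ($n{\left(H \right)} = 2 - 400 = -398$)
$I = -327382$
$q{\left(c,P \right)} = \frac{442 + c}{P + c}$ ($q{\left(c,P \right)} = \frac{c + 442}{P + c} = \frac{442 + c}{P + c}$)
$J = - \frac{1}{156691}$ ($J = \frac{1}{\left(-398 + 171089\right) - 327382} = \frac{1}{170691 - 327382} = \frac{1}{-156691} = - \frac{1}{156691} \approx -6.382 \cdot 10^{-6}$)
$J + q{\left(270,342 \right)} = - \frac{1}{156691} + \frac{442 + 270}{342 + 270} = - \frac{1}{156691} + \frac{1}{612} \cdot 712 = - \frac{1}{156691} + \frac{178}{153} = \frac{27890845}{23973723}$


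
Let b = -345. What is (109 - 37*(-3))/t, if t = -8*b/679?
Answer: 7469/138 ≈ 54.123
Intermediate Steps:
t = 2760/679 (t = -(-2760)/679 = -8*(-345/679) = 2760/679 ≈ 4.0648)
(109 - 37*(-3))/t = (109 - 37*(-3))/(2760/679) = (109 + 111)*(679/2760) = 220*(679/2760) = 7469/138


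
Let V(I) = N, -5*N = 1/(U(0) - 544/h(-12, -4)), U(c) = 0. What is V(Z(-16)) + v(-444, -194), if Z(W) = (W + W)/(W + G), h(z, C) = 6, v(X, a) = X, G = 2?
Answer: -603837/1360 ≈ -444.00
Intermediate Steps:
Z(W) = 2*W/(2 + W) (Z(W) = (W + W)/(W + 2) = (2*W)/(2 + W) = 2*W/(2 + W))
N = 3/1360 (N = -1/(5*(0 - 544/6)) = -1/(5*(0 - 544*1/6)) = -1/(5*(0 - 272/3)) = -1/(5*(-272/3)) = -1/5*(-3/272) = 3/1360 ≈ 0.0022059)
V(I) = 3/1360
V(Z(-16)) + v(-444, -194) = 3/1360 - 444 = -603837/1360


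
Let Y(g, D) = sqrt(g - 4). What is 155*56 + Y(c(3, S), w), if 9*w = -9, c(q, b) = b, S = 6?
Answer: 8680 + sqrt(2) ≈ 8681.4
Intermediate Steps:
w = -1 (w = (1/9)*(-9) = -1)
Y(g, D) = sqrt(-4 + g)
155*56 + Y(c(3, S), w) = 155*56 + sqrt(-4 + 6) = 8680 + sqrt(2)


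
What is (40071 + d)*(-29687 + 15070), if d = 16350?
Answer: -824705757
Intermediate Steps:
(40071 + d)*(-29687 + 15070) = (40071 + 16350)*(-29687 + 15070) = 56421*(-14617) = -824705757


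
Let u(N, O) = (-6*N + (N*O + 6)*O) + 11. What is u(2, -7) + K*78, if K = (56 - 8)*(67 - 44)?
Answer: 86167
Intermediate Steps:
K = 1104 (K = 48*23 = 1104)
u(N, O) = 11 - 6*N + O*(6 + N*O) (u(N, O) = (-6*N + (6 + N*O)*O) + 11 = (-6*N + O*(6 + N*O)) + 11 = 11 - 6*N + O*(6 + N*O))
u(2, -7) + K*78 = (11 - 6*2 + 6*(-7) + 2*(-7)**2) + 1104*78 = (11 - 12 - 42 + 2*49) + 86112 = (11 - 12 - 42 + 98) + 86112 = 55 + 86112 = 86167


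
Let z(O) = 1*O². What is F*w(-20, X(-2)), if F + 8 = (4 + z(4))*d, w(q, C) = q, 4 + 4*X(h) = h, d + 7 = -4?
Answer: 4560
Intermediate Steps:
d = -11 (d = -7 - 4 = -11)
X(h) = -1 + h/4
z(O) = O²
F = -228 (F = -8 + (4 + 4²)*(-11) = -8 + (4 + 16)*(-11) = -8 + 20*(-11) = -8 - 220 = -228)
F*w(-20, X(-2)) = -228*(-20) = 4560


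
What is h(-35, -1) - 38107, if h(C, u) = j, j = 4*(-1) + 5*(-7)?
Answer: -38146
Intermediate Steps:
j = -39 (j = -4 - 35 = -39)
h(C, u) = -39
h(-35, -1) - 38107 = -39 - 38107 = -38146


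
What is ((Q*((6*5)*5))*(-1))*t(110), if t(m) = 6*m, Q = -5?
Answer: 495000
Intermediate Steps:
((Q*((6*5)*5))*(-1))*t(110) = (-5*6*5*5*(-1))*(6*110) = (-150*5*(-1))*660 = (-5*150*(-1))*660 = -750*(-1)*660 = 750*660 = 495000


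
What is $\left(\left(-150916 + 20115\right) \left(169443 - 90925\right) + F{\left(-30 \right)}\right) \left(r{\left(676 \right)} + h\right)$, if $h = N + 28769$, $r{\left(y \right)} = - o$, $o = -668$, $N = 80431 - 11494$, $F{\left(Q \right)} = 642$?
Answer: $-1010323829919224$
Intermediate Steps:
$N = 68937$ ($N = 80431 - 11494 = 68937$)
$r{\left(y \right)} = 668$ ($r{\left(y \right)} = \left(-1\right) \left(-668\right) = 668$)
$h = 97706$ ($h = 68937 + 28769 = 97706$)
$\left(\left(-150916 + 20115\right) \left(169443 - 90925\right) + F{\left(-30 \right)}\right) \left(r{\left(676 \right)} + h\right) = \left(\left(-150916 + 20115\right) \left(169443 - 90925\right) + 642\right) \left(668 + 97706\right) = \left(\left(-130801\right) 78518 + 642\right) 98374 = \left(-10270232918 + 642\right) 98374 = \left(-10270232276\right) 98374 = -1010323829919224$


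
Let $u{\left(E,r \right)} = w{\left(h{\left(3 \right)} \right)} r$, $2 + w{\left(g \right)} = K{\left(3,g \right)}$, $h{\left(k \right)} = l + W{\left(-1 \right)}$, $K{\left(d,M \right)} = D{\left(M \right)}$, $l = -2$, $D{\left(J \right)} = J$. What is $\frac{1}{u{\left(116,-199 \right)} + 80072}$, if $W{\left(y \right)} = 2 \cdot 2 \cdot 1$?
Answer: $\frac{1}{80072} \approx 1.2489 \cdot 10^{-5}$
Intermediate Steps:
$W{\left(y \right)} = 4$ ($W{\left(y \right)} = 4 \cdot 1 = 4$)
$K{\left(d,M \right)} = M$
$h{\left(k \right)} = 2$ ($h{\left(k \right)} = -2 + 4 = 2$)
$w{\left(g \right)} = -2 + g$
$u{\left(E,r \right)} = 0$ ($u{\left(E,r \right)} = \left(-2 + 2\right) r = 0 r = 0$)
$\frac{1}{u{\left(116,-199 \right)} + 80072} = \frac{1}{0 + 80072} = \frac{1}{80072}$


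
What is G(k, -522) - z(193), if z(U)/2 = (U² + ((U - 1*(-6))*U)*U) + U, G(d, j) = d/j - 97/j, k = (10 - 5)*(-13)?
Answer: -432099585/29 ≈ -1.4900e+7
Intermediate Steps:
k = -65 (k = 5*(-13) = -65)
G(d, j) = -97/j + d/j
z(U) = 2*U + 2*U² + 2*U²*(6 + U) (z(U) = 2*((U² + ((U - 1*(-6))*U)*U) + U) = 2*((U² + ((U + 6)*U)*U) + U) = 2*((U² + ((6 + U)*U)*U) + U) = 2*((U² + (U*(6 + U))*U) + U) = 2*((U² + U²*(6 + U)) + U) = 2*(U + U² + U²*(6 + U)) = 2*U + 2*U² + 2*U²*(6 + U))
G(k, -522) - z(193) = (-97 - 65)/(-522) - 2*193*(1 + 193² + 7*193) = -1/522*(-162) - 2*193*(1 + 37249 + 1351) = 9/29 - 2*193*38601 = 9/29 - 1*14899986 = 9/29 - 14899986 = -432099585/29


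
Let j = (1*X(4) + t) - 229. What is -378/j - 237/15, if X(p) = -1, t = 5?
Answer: -353/25 ≈ -14.120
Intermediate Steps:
j = -225 (j = (1*(-1) + 5) - 229 = (-1 + 5) - 229 = 4 - 229 = -225)
-378/j - 237/15 = -378/(-225) - 237/15 = -378*(-1/225) - 237*1/15 = 42/25 - 79/5 = -353/25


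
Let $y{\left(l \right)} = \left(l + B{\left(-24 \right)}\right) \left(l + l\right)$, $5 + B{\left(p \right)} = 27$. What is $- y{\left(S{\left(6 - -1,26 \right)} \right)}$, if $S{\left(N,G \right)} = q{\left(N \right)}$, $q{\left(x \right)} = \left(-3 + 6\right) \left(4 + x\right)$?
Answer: $-3630$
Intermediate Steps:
$q{\left(x \right)} = 12 + 3 x$ ($q{\left(x \right)} = 3 \left(4 + x\right) = 12 + 3 x$)
$S{\left(N,G \right)} = 12 + 3 N$
$B{\left(p \right)} = 22$ ($B{\left(p \right)} = -5 + 27 = 22$)
$y{\left(l \right)} = 2 l \left(22 + l\right)$ ($y{\left(l \right)} = \left(l + 22\right) \left(l + l\right) = \left(22 + l\right) 2 l = 2 l \left(22 + l\right)$)
$- y{\left(S{\left(6 - -1,26 \right)} \right)} = - 2 \left(12 + 3 \left(6 - -1\right)\right) \left(22 + \left(12 + 3 \left(6 - -1\right)\right)\right) = - 2 \left(12 + 3 \left(6 + 1\right)\right) \left(22 + \left(12 + 3 \left(6 + 1\right)\right)\right) = - 2 \left(12 + 3 \cdot 7\right) \left(22 + \left(12 + 3 \cdot 7\right)\right) = - 2 \left(12 + 21\right) \left(22 + \left(12 + 21\right)\right) = - 2 \cdot 33 \left(22 + 33\right) = - 2 \cdot 33 \cdot 55 = \left(-1\right) 3630 = -3630$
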